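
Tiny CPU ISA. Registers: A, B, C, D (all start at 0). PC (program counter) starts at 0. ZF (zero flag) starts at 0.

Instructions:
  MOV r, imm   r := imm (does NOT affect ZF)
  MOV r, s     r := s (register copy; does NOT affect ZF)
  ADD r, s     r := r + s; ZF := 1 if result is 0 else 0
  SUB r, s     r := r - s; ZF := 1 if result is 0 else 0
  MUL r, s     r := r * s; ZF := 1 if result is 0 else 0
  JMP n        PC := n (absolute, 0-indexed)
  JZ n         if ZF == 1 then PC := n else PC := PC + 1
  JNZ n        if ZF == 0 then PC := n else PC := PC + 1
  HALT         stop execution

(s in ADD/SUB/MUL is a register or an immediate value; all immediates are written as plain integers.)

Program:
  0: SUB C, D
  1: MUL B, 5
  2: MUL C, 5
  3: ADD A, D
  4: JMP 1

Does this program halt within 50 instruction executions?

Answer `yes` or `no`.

Step 1: PC=0 exec 'SUB C, D'. After: A=0 B=0 C=0 D=0 ZF=1 PC=1
Step 2: PC=1 exec 'MUL B, 5'. After: A=0 B=0 C=0 D=0 ZF=1 PC=2
Step 3: PC=2 exec 'MUL C, 5'. After: A=0 B=0 C=0 D=0 ZF=1 PC=3
Step 4: PC=3 exec 'ADD A, D'. After: A=0 B=0 C=0 D=0 ZF=1 PC=4
Step 5: PC=4 exec 'JMP 1'. After: A=0 B=0 C=0 D=0 ZF=1 PC=1
State after step 5 equals state after step 1: the program is in a cycle of length 4 and will never halt.

Answer: no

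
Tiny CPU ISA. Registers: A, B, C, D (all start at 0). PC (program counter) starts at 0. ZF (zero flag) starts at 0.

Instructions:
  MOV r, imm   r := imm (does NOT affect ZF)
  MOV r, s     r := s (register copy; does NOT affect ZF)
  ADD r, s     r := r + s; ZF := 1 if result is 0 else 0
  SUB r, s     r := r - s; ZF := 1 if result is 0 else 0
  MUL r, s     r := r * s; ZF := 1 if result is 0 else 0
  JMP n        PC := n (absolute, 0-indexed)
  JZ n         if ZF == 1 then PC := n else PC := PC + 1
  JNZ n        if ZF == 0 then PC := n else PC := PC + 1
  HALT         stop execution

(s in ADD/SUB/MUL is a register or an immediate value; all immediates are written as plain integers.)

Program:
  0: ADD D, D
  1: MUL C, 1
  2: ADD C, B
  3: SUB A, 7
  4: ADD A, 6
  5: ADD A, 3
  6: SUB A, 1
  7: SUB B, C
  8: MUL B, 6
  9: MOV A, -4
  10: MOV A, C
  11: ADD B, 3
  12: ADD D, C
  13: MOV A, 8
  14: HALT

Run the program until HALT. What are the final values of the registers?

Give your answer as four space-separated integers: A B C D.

Step 1: PC=0 exec 'ADD D, D'. After: A=0 B=0 C=0 D=0 ZF=1 PC=1
Step 2: PC=1 exec 'MUL C, 1'. After: A=0 B=0 C=0 D=0 ZF=1 PC=2
Step 3: PC=2 exec 'ADD C, B'. After: A=0 B=0 C=0 D=0 ZF=1 PC=3
Step 4: PC=3 exec 'SUB A, 7'. After: A=-7 B=0 C=0 D=0 ZF=0 PC=4
Step 5: PC=4 exec 'ADD A, 6'. After: A=-1 B=0 C=0 D=0 ZF=0 PC=5
Step 6: PC=5 exec 'ADD A, 3'. After: A=2 B=0 C=0 D=0 ZF=0 PC=6
Step 7: PC=6 exec 'SUB A, 1'. After: A=1 B=0 C=0 D=0 ZF=0 PC=7
Step 8: PC=7 exec 'SUB B, C'. After: A=1 B=0 C=0 D=0 ZF=1 PC=8
Step 9: PC=8 exec 'MUL B, 6'. After: A=1 B=0 C=0 D=0 ZF=1 PC=9
Step 10: PC=9 exec 'MOV A, -4'. After: A=-4 B=0 C=0 D=0 ZF=1 PC=10
Step 11: PC=10 exec 'MOV A, C'. After: A=0 B=0 C=0 D=0 ZF=1 PC=11
Step 12: PC=11 exec 'ADD B, 3'. After: A=0 B=3 C=0 D=0 ZF=0 PC=12
Step 13: PC=12 exec 'ADD D, C'. After: A=0 B=3 C=0 D=0 ZF=1 PC=13
Step 14: PC=13 exec 'MOV A, 8'. After: A=8 B=3 C=0 D=0 ZF=1 PC=14
Step 15: PC=14 exec 'HALT'. After: A=8 B=3 C=0 D=0 ZF=1 PC=14 HALTED

Answer: 8 3 0 0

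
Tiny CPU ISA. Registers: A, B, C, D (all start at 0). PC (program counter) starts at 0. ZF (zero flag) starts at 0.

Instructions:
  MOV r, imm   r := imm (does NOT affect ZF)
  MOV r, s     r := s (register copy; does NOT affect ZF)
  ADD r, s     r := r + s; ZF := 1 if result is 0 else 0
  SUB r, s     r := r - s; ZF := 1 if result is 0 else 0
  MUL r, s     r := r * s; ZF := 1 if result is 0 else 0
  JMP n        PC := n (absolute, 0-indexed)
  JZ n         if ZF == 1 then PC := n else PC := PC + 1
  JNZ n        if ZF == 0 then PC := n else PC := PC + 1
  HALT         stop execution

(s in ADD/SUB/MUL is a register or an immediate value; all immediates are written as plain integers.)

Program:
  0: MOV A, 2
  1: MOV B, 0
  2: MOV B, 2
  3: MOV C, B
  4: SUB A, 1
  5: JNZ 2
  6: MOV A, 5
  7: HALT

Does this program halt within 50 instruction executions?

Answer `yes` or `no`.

Step 1: PC=0 exec 'MOV A, 2'. After: A=2 B=0 C=0 D=0 ZF=0 PC=1
Step 2: PC=1 exec 'MOV B, 0'. After: A=2 B=0 C=0 D=0 ZF=0 PC=2
Step 3: PC=2 exec 'MOV B, 2'. After: A=2 B=2 C=0 D=0 ZF=0 PC=3
Step 4: PC=3 exec 'MOV C, B'. After: A=2 B=2 C=2 D=0 ZF=0 PC=4
Step 5: PC=4 exec 'SUB A, 1'. After: A=1 B=2 C=2 D=0 ZF=0 PC=5
Step 6: PC=5 exec 'JNZ 2'. After: A=1 B=2 C=2 D=0 ZF=0 PC=2
Step 7: PC=2 exec 'MOV B, 2'. After: A=1 B=2 C=2 D=0 ZF=0 PC=3
Step 8: PC=3 exec 'MOV C, B'. After: A=1 B=2 C=2 D=0 ZF=0 PC=4
Step 9: PC=4 exec 'SUB A, 1'. After: A=0 B=2 C=2 D=0 ZF=1 PC=5
Step 10: PC=5 exec 'JNZ 2'. After: A=0 B=2 C=2 D=0 ZF=1 PC=6
Step 11: PC=6 exec 'MOV A, 5'. After: A=5 B=2 C=2 D=0 ZF=1 PC=7
Step 12: PC=7 exec 'HALT'. After: A=5 B=2 C=2 D=0 ZF=1 PC=7 HALTED

Answer: yes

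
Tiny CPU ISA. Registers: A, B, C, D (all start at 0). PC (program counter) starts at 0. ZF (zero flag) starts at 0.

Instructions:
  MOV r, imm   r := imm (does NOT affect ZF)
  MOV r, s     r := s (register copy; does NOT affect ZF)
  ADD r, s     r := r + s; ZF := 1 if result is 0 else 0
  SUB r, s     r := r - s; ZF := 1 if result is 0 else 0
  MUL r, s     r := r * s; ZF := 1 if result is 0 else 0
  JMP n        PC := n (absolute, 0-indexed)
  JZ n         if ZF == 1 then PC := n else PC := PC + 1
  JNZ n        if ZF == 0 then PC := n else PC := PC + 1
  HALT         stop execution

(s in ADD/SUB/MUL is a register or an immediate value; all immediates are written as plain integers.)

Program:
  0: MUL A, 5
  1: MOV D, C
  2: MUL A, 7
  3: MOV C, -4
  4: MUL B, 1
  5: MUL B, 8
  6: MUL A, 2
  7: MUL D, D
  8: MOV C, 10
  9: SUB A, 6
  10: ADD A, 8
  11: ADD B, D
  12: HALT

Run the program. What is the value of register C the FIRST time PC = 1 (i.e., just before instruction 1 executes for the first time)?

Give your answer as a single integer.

Step 1: PC=0 exec 'MUL A, 5'. After: A=0 B=0 C=0 D=0 ZF=1 PC=1
First time PC=1: C=0

0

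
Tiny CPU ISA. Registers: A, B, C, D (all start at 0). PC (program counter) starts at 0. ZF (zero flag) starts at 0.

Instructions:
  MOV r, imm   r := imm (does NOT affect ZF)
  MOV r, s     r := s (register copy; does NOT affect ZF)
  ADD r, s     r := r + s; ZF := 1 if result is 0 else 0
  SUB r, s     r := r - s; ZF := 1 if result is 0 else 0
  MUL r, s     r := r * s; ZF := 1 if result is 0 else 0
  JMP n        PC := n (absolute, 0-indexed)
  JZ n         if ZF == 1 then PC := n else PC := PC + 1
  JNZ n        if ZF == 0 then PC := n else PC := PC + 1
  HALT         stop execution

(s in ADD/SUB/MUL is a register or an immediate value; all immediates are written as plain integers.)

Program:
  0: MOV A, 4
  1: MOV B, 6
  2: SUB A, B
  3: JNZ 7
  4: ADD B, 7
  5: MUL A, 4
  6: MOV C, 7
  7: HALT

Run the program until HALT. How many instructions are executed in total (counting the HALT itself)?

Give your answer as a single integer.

Step 1: PC=0 exec 'MOV A, 4'. After: A=4 B=0 C=0 D=0 ZF=0 PC=1
Step 2: PC=1 exec 'MOV B, 6'. After: A=4 B=6 C=0 D=0 ZF=0 PC=2
Step 3: PC=2 exec 'SUB A, B'. After: A=-2 B=6 C=0 D=0 ZF=0 PC=3
Step 4: PC=3 exec 'JNZ 7'. After: A=-2 B=6 C=0 D=0 ZF=0 PC=7
Step 5: PC=7 exec 'HALT'. After: A=-2 B=6 C=0 D=0 ZF=0 PC=7 HALTED
Total instructions executed: 5

Answer: 5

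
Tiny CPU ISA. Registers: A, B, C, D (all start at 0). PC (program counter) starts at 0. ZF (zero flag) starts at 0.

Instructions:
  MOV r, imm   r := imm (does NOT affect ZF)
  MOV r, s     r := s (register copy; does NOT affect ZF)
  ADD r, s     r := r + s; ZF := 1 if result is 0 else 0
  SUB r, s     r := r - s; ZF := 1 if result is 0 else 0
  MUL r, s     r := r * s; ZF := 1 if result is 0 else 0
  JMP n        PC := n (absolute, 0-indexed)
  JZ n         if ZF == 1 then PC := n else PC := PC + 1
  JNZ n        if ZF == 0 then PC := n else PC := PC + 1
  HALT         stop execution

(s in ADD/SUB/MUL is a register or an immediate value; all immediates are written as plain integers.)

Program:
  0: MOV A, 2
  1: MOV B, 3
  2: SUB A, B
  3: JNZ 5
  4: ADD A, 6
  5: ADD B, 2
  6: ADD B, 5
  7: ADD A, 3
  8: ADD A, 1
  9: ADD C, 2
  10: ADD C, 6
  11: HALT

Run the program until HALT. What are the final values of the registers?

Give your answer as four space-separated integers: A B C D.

Step 1: PC=0 exec 'MOV A, 2'. After: A=2 B=0 C=0 D=0 ZF=0 PC=1
Step 2: PC=1 exec 'MOV B, 3'. After: A=2 B=3 C=0 D=0 ZF=0 PC=2
Step 3: PC=2 exec 'SUB A, B'. After: A=-1 B=3 C=0 D=0 ZF=0 PC=3
Step 4: PC=3 exec 'JNZ 5'. After: A=-1 B=3 C=0 D=0 ZF=0 PC=5
Step 5: PC=5 exec 'ADD B, 2'. After: A=-1 B=5 C=0 D=0 ZF=0 PC=6
Step 6: PC=6 exec 'ADD B, 5'. After: A=-1 B=10 C=0 D=0 ZF=0 PC=7
Step 7: PC=7 exec 'ADD A, 3'. After: A=2 B=10 C=0 D=0 ZF=0 PC=8
Step 8: PC=8 exec 'ADD A, 1'. After: A=3 B=10 C=0 D=0 ZF=0 PC=9
Step 9: PC=9 exec 'ADD C, 2'. After: A=3 B=10 C=2 D=0 ZF=0 PC=10
Step 10: PC=10 exec 'ADD C, 6'. After: A=3 B=10 C=8 D=0 ZF=0 PC=11
Step 11: PC=11 exec 'HALT'. After: A=3 B=10 C=8 D=0 ZF=0 PC=11 HALTED

Answer: 3 10 8 0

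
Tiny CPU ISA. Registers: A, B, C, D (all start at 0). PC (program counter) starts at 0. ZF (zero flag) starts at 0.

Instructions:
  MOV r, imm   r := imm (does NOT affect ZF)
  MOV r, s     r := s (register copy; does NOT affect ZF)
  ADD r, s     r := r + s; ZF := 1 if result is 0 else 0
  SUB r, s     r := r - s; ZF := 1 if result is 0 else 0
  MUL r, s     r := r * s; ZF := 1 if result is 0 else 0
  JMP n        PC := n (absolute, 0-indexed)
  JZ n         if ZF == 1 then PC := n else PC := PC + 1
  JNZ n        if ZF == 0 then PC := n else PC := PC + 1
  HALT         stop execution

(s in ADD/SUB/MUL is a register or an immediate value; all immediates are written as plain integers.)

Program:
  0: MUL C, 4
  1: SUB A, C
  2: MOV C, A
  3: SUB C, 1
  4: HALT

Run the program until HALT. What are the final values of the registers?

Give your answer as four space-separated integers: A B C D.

Answer: 0 0 -1 0

Derivation:
Step 1: PC=0 exec 'MUL C, 4'. After: A=0 B=0 C=0 D=0 ZF=1 PC=1
Step 2: PC=1 exec 'SUB A, C'. After: A=0 B=0 C=0 D=0 ZF=1 PC=2
Step 3: PC=2 exec 'MOV C, A'. After: A=0 B=0 C=0 D=0 ZF=1 PC=3
Step 4: PC=3 exec 'SUB C, 1'. After: A=0 B=0 C=-1 D=0 ZF=0 PC=4
Step 5: PC=4 exec 'HALT'. After: A=0 B=0 C=-1 D=0 ZF=0 PC=4 HALTED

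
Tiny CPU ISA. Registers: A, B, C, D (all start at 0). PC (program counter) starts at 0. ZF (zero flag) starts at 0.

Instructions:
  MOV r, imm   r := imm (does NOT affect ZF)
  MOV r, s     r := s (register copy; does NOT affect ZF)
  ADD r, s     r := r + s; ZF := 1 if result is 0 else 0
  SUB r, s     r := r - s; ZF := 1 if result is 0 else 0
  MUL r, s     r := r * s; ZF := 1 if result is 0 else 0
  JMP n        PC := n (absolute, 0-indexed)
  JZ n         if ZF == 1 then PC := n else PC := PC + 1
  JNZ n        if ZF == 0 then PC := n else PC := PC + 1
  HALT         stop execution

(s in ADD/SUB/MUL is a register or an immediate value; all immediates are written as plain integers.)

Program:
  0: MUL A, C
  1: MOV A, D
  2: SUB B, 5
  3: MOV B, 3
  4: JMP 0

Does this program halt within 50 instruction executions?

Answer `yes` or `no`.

Step 1: PC=0 exec 'MUL A, C'. After: A=0 B=0 C=0 D=0 ZF=1 PC=1
Step 2: PC=1 exec 'MOV A, D'. After: A=0 B=0 C=0 D=0 ZF=1 PC=2
Step 3: PC=2 exec 'SUB B, 5'. After: A=0 B=-5 C=0 D=0 ZF=0 PC=3
Step 4: PC=3 exec 'MOV B, 3'. After: A=0 B=3 C=0 D=0 ZF=0 PC=4
Step 5: PC=4 exec 'JMP 0'. After: A=0 B=3 C=0 D=0 ZF=0 PC=0
Step 6: PC=0 exec 'MUL A, C'. After: A=0 B=3 C=0 D=0 ZF=1 PC=1
Step 7: PC=1 exec 'MOV A, D'. After: A=0 B=3 C=0 D=0 ZF=1 PC=2
Step 8: PC=2 exec 'SUB B, 5'. After: A=0 B=-2 C=0 D=0 ZF=0 PC=3
Step 9: PC=3 exec 'MOV B, 3'. After: A=0 B=3 C=0 D=0 ZF=0 PC=4
State after step 9 equals state after step 4: the program is in a cycle of length 5 and will never halt.

Answer: no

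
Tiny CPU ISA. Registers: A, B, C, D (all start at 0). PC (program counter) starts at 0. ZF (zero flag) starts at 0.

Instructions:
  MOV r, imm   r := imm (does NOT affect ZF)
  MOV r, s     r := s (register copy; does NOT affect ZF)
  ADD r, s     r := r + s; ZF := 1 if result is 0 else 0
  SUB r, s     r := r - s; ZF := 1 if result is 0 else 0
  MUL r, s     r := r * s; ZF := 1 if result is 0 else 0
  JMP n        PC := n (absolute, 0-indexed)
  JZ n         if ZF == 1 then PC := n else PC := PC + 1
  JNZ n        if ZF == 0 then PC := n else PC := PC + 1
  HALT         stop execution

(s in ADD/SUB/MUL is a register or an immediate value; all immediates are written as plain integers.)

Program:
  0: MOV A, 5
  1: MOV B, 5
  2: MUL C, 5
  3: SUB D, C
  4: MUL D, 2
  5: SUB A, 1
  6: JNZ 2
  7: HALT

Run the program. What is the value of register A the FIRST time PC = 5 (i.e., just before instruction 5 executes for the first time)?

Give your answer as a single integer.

Step 1: PC=0 exec 'MOV A, 5'. After: A=5 B=0 C=0 D=0 ZF=0 PC=1
Step 2: PC=1 exec 'MOV B, 5'. After: A=5 B=5 C=0 D=0 ZF=0 PC=2
Step 3: PC=2 exec 'MUL C, 5'. After: A=5 B=5 C=0 D=0 ZF=1 PC=3
Step 4: PC=3 exec 'SUB D, C'. After: A=5 B=5 C=0 D=0 ZF=1 PC=4
Step 5: PC=4 exec 'MUL D, 2'. After: A=5 B=5 C=0 D=0 ZF=1 PC=5
First time PC=5: A=5

5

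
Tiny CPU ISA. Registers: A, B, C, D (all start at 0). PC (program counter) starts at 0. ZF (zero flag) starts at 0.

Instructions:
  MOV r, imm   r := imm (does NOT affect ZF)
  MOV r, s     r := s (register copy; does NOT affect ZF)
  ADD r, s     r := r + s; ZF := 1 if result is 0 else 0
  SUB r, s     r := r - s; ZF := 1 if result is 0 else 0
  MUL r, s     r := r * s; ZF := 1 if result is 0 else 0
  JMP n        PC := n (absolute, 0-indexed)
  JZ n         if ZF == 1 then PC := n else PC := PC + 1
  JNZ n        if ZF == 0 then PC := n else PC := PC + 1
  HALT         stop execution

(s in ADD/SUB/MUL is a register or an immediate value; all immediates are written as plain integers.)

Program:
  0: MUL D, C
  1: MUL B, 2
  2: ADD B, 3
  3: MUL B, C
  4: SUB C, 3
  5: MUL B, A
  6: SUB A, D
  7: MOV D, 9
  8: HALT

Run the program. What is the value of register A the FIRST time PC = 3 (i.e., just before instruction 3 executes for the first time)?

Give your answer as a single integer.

Step 1: PC=0 exec 'MUL D, C'. After: A=0 B=0 C=0 D=0 ZF=1 PC=1
Step 2: PC=1 exec 'MUL B, 2'. After: A=0 B=0 C=0 D=0 ZF=1 PC=2
Step 3: PC=2 exec 'ADD B, 3'. After: A=0 B=3 C=0 D=0 ZF=0 PC=3
First time PC=3: A=0

0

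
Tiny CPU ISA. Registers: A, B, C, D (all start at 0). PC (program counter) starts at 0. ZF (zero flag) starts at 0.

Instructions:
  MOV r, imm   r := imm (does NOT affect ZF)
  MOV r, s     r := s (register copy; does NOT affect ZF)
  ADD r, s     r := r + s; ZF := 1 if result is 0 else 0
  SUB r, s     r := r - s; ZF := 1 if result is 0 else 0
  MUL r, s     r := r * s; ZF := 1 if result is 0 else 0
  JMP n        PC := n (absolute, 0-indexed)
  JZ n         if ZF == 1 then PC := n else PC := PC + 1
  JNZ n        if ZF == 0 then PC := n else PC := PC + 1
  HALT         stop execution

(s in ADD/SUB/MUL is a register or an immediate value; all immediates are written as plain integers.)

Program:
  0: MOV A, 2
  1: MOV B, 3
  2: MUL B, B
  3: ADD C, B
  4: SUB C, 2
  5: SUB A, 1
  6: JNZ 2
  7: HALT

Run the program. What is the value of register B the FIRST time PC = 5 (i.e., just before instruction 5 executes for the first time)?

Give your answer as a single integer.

Step 1: PC=0 exec 'MOV A, 2'. After: A=2 B=0 C=0 D=0 ZF=0 PC=1
Step 2: PC=1 exec 'MOV B, 3'. After: A=2 B=3 C=0 D=0 ZF=0 PC=2
Step 3: PC=2 exec 'MUL B, B'. After: A=2 B=9 C=0 D=0 ZF=0 PC=3
Step 4: PC=3 exec 'ADD C, B'. After: A=2 B=9 C=9 D=0 ZF=0 PC=4
Step 5: PC=4 exec 'SUB C, 2'. After: A=2 B=9 C=7 D=0 ZF=0 PC=5
First time PC=5: B=9

9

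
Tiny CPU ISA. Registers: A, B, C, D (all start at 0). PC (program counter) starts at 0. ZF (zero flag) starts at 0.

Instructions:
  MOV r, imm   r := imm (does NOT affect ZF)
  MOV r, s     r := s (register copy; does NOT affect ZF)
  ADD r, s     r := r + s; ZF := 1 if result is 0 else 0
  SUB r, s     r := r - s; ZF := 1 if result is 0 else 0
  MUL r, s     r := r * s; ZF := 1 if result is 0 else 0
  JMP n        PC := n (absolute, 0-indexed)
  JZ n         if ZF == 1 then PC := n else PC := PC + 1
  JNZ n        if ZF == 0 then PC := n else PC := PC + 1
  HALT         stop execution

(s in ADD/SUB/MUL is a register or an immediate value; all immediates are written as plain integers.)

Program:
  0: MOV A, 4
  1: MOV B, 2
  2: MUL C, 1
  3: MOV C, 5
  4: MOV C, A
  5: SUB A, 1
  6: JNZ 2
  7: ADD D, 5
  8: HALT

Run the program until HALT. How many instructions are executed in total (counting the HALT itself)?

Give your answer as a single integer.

Answer: 24

Derivation:
Step 1: PC=0 exec 'MOV A, 4'. After: A=4 B=0 C=0 D=0 ZF=0 PC=1
Step 2: PC=1 exec 'MOV B, 2'. After: A=4 B=2 C=0 D=0 ZF=0 PC=2
Step 3: PC=2 exec 'MUL C, 1'. After: A=4 B=2 C=0 D=0 ZF=1 PC=3
Step 4: PC=3 exec 'MOV C, 5'. After: A=4 B=2 C=5 D=0 ZF=1 PC=4
Step 5: PC=4 exec 'MOV C, A'. After: A=4 B=2 C=4 D=0 ZF=1 PC=5
Step 6: PC=5 exec 'SUB A, 1'. After: A=3 B=2 C=4 D=0 ZF=0 PC=6
Step 7: PC=6 exec 'JNZ 2'. After: A=3 B=2 C=4 D=0 ZF=0 PC=2
Step 8: PC=2 exec 'MUL C, 1'. After: A=3 B=2 C=4 D=0 ZF=0 PC=3
Step 9: PC=3 exec 'MOV C, 5'. After: A=3 B=2 C=5 D=0 ZF=0 PC=4
Step 10: PC=4 exec 'MOV C, A'. After: A=3 B=2 C=3 D=0 ZF=0 PC=5
Step 11: PC=5 exec 'SUB A, 1'. After: A=2 B=2 C=3 D=0 ZF=0 PC=6
Step 12: PC=6 exec 'JNZ 2'. After: A=2 B=2 C=3 D=0 ZF=0 PC=2
Step 13: PC=2 exec 'MUL C, 1'. After: A=2 B=2 C=3 D=0 ZF=0 PC=3
Step 14: PC=3 exec 'MOV C, 5'. After: A=2 B=2 C=5 D=0 ZF=0 PC=4
Step 15: PC=4 exec 'MOV C, A'. After: A=2 B=2 C=2 D=0 ZF=0 PC=5
Step 16: PC=5 exec 'SUB A, 1'. After: A=1 B=2 C=2 D=0 ZF=0 PC=6
Step 17: PC=6 exec 'JNZ 2'. After: A=1 B=2 C=2 D=0 ZF=0 PC=2
Step 18: PC=2 exec 'MUL C, 1'. After: A=1 B=2 C=2 D=0 ZF=0 PC=3
Step 19: PC=3 exec 'MOV C, 5'. After: A=1 B=2 C=5 D=0 ZF=0 PC=4
Step 20: PC=4 exec 'MOV C, A'. After: A=1 B=2 C=1 D=0 ZF=0 PC=5
Step 21: PC=5 exec 'SUB A, 1'. After: A=0 B=2 C=1 D=0 ZF=1 PC=6
Step 22: PC=6 exec 'JNZ 2'. After: A=0 B=2 C=1 D=0 ZF=1 PC=7
Step 23: PC=7 exec 'ADD D, 5'. After: A=0 B=2 C=1 D=5 ZF=0 PC=8
Step 24: PC=8 exec 'HALT'. After: A=0 B=2 C=1 D=5 ZF=0 PC=8 HALTED
Total instructions executed: 24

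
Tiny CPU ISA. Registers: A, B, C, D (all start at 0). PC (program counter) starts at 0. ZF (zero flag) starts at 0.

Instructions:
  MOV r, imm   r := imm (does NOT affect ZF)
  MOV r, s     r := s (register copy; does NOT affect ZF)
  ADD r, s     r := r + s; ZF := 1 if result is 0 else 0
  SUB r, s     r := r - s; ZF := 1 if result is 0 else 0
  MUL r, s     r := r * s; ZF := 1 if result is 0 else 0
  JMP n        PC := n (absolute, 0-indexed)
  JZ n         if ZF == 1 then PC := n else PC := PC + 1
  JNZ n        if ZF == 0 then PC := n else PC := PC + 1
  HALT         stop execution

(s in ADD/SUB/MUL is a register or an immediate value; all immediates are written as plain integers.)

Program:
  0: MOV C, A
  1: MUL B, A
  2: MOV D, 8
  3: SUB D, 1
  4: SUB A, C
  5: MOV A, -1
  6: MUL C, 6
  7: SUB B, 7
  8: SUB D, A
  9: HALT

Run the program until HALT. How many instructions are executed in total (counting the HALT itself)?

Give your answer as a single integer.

Answer: 10

Derivation:
Step 1: PC=0 exec 'MOV C, A'. After: A=0 B=0 C=0 D=0 ZF=0 PC=1
Step 2: PC=1 exec 'MUL B, A'. After: A=0 B=0 C=0 D=0 ZF=1 PC=2
Step 3: PC=2 exec 'MOV D, 8'. After: A=0 B=0 C=0 D=8 ZF=1 PC=3
Step 4: PC=3 exec 'SUB D, 1'. After: A=0 B=0 C=0 D=7 ZF=0 PC=4
Step 5: PC=4 exec 'SUB A, C'. After: A=0 B=0 C=0 D=7 ZF=1 PC=5
Step 6: PC=5 exec 'MOV A, -1'. After: A=-1 B=0 C=0 D=7 ZF=1 PC=6
Step 7: PC=6 exec 'MUL C, 6'. After: A=-1 B=0 C=0 D=7 ZF=1 PC=7
Step 8: PC=7 exec 'SUB B, 7'. After: A=-1 B=-7 C=0 D=7 ZF=0 PC=8
Step 9: PC=8 exec 'SUB D, A'. After: A=-1 B=-7 C=0 D=8 ZF=0 PC=9
Step 10: PC=9 exec 'HALT'. After: A=-1 B=-7 C=0 D=8 ZF=0 PC=9 HALTED
Total instructions executed: 10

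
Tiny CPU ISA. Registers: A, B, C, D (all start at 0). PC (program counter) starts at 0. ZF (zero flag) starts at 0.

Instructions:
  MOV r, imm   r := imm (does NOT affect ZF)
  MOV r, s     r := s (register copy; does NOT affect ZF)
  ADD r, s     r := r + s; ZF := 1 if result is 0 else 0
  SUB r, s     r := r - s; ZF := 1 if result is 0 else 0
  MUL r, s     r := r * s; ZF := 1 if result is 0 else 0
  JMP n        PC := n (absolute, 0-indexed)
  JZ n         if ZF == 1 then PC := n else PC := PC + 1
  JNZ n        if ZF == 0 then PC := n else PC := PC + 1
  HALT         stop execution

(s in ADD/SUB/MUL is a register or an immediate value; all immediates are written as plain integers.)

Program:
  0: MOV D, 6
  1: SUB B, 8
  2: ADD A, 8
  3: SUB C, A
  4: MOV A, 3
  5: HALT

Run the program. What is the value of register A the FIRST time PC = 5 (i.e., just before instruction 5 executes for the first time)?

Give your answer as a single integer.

Step 1: PC=0 exec 'MOV D, 6'. After: A=0 B=0 C=0 D=6 ZF=0 PC=1
Step 2: PC=1 exec 'SUB B, 8'. After: A=0 B=-8 C=0 D=6 ZF=0 PC=2
Step 3: PC=2 exec 'ADD A, 8'. After: A=8 B=-8 C=0 D=6 ZF=0 PC=3
Step 4: PC=3 exec 'SUB C, A'. After: A=8 B=-8 C=-8 D=6 ZF=0 PC=4
Step 5: PC=4 exec 'MOV A, 3'. After: A=3 B=-8 C=-8 D=6 ZF=0 PC=5
First time PC=5: A=3

3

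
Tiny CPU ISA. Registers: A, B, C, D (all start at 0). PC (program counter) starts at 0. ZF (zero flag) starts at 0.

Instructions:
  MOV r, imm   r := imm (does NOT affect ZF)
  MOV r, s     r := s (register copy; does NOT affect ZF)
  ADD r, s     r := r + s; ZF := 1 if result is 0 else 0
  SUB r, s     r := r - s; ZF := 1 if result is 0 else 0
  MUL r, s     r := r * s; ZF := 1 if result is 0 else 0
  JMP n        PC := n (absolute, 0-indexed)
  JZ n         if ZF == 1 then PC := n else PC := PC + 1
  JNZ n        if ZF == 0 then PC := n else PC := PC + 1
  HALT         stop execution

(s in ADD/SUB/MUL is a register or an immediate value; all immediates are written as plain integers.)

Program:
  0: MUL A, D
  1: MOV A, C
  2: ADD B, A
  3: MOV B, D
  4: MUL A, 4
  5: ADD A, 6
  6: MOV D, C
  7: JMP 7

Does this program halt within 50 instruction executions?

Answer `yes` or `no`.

Step 1: PC=0 exec 'MUL A, D'. After: A=0 B=0 C=0 D=0 ZF=1 PC=1
Step 2: PC=1 exec 'MOV A, C'. After: A=0 B=0 C=0 D=0 ZF=1 PC=2
Step 3: PC=2 exec 'ADD B, A'. After: A=0 B=0 C=0 D=0 ZF=1 PC=3
Step 4: PC=3 exec 'MOV B, D'. After: A=0 B=0 C=0 D=0 ZF=1 PC=4
Step 5: PC=4 exec 'MUL A, 4'. After: A=0 B=0 C=0 D=0 ZF=1 PC=5
Step 6: PC=5 exec 'ADD A, 6'. After: A=6 B=0 C=0 D=0 ZF=0 PC=6
Step 7: PC=6 exec 'MOV D, C'. After: A=6 B=0 C=0 D=0 ZF=0 PC=7
Step 8: PC=7 exec 'JMP 7'. After: A=6 B=0 C=0 D=0 ZF=0 PC=7
State after step 8 equals state after step 7: the program is in a cycle of length 1 and will never halt.

Answer: no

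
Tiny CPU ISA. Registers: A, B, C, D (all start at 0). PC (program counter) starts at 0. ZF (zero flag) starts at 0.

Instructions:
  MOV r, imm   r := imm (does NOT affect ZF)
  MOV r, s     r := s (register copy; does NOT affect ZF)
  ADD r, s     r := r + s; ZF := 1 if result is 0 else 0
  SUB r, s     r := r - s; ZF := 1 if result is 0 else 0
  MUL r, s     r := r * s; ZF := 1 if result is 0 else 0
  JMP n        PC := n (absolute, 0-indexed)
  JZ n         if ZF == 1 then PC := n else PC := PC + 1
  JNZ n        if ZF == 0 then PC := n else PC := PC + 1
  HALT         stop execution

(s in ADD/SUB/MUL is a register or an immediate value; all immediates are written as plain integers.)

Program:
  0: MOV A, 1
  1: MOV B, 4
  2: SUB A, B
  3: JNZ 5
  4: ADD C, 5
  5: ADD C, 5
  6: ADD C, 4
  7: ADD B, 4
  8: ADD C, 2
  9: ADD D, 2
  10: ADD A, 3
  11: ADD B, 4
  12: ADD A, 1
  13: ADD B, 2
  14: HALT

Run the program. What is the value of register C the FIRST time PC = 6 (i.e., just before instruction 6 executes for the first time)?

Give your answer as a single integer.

Step 1: PC=0 exec 'MOV A, 1'. After: A=1 B=0 C=0 D=0 ZF=0 PC=1
Step 2: PC=1 exec 'MOV B, 4'. After: A=1 B=4 C=0 D=0 ZF=0 PC=2
Step 3: PC=2 exec 'SUB A, B'. After: A=-3 B=4 C=0 D=0 ZF=0 PC=3
Step 4: PC=3 exec 'JNZ 5'. After: A=-3 B=4 C=0 D=0 ZF=0 PC=5
Step 5: PC=5 exec 'ADD C, 5'. After: A=-3 B=4 C=5 D=0 ZF=0 PC=6
First time PC=6: C=5

5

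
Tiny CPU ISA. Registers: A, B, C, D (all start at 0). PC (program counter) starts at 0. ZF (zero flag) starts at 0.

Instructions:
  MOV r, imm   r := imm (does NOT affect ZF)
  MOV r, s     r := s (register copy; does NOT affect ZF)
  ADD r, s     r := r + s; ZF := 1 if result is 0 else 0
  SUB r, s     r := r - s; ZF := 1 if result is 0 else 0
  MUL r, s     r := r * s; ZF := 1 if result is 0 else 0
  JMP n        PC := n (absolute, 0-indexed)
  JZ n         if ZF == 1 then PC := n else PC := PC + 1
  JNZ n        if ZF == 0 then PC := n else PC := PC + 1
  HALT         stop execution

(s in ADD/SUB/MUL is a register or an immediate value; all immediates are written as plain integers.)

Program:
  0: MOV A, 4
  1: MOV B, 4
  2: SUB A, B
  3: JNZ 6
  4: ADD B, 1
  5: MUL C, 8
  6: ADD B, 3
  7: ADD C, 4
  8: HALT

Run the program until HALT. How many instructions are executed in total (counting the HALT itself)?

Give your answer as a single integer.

Step 1: PC=0 exec 'MOV A, 4'. After: A=4 B=0 C=0 D=0 ZF=0 PC=1
Step 2: PC=1 exec 'MOV B, 4'. After: A=4 B=4 C=0 D=0 ZF=0 PC=2
Step 3: PC=2 exec 'SUB A, B'. After: A=0 B=4 C=0 D=0 ZF=1 PC=3
Step 4: PC=3 exec 'JNZ 6'. After: A=0 B=4 C=0 D=0 ZF=1 PC=4
Step 5: PC=4 exec 'ADD B, 1'. After: A=0 B=5 C=0 D=0 ZF=0 PC=5
Step 6: PC=5 exec 'MUL C, 8'. After: A=0 B=5 C=0 D=0 ZF=1 PC=6
Step 7: PC=6 exec 'ADD B, 3'. After: A=0 B=8 C=0 D=0 ZF=0 PC=7
Step 8: PC=7 exec 'ADD C, 4'. After: A=0 B=8 C=4 D=0 ZF=0 PC=8
Step 9: PC=8 exec 'HALT'. After: A=0 B=8 C=4 D=0 ZF=0 PC=8 HALTED
Total instructions executed: 9

Answer: 9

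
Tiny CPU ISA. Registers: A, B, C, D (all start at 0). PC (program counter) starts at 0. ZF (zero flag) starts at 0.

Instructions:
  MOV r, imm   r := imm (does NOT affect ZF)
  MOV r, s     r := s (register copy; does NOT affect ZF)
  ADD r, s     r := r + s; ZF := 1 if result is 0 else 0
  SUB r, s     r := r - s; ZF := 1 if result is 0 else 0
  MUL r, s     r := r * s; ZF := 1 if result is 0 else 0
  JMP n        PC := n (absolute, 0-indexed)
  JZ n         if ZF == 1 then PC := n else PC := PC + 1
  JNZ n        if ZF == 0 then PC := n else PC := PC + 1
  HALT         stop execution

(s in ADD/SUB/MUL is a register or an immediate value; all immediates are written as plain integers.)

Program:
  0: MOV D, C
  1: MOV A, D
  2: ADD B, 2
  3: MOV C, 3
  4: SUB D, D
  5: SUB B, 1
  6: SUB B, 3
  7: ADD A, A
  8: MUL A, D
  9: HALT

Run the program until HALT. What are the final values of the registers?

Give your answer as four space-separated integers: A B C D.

Answer: 0 -2 3 0

Derivation:
Step 1: PC=0 exec 'MOV D, C'. After: A=0 B=0 C=0 D=0 ZF=0 PC=1
Step 2: PC=1 exec 'MOV A, D'. After: A=0 B=0 C=0 D=0 ZF=0 PC=2
Step 3: PC=2 exec 'ADD B, 2'. After: A=0 B=2 C=0 D=0 ZF=0 PC=3
Step 4: PC=3 exec 'MOV C, 3'. After: A=0 B=2 C=3 D=0 ZF=0 PC=4
Step 5: PC=4 exec 'SUB D, D'. After: A=0 B=2 C=3 D=0 ZF=1 PC=5
Step 6: PC=5 exec 'SUB B, 1'. After: A=0 B=1 C=3 D=0 ZF=0 PC=6
Step 7: PC=6 exec 'SUB B, 3'. After: A=0 B=-2 C=3 D=0 ZF=0 PC=7
Step 8: PC=7 exec 'ADD A, A'. After: A=0 B=-2 C=3 D=0 ZF=1 PC=8
Step 9: PC=8 exec 'MUL A, D'. After: A=0 B=-2 C=3 D=0 ZF=1 PC=9
Step 10: PC=9 exec 'HALT'. After: A=0 B=-2 C=3 D=0 ZF=1 PC=9 HALTED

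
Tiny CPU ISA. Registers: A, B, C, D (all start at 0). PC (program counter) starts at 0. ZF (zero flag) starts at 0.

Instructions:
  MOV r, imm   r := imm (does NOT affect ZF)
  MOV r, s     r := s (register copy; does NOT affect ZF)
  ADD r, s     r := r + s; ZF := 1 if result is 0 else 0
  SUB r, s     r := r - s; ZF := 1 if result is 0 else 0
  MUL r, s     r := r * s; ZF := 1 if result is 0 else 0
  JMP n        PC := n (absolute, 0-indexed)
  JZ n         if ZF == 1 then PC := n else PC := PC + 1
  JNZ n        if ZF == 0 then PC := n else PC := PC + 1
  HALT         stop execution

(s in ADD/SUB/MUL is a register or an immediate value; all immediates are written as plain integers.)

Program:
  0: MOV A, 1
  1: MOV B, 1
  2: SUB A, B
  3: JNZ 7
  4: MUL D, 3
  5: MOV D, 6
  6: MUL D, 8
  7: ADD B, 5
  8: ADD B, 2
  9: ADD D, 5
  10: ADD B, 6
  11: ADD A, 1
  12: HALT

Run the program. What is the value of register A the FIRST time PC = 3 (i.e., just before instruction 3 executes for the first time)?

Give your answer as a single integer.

Step 1: PC=0 exec 'MOV A, 1'. After: A=1 B=0 C=0 D=0 ZF=0 PC=1
Step 2: PC=1 exec 'MOV B, 1'. After: A=1 B=1 C=0 D=0 ZF=0 PC=2
Step 3: PC=2 exec 'SUB A, B'. After: A=0 B=1 C=0 D=0 ZF=1 PC=3
First time PC=3: A=0

0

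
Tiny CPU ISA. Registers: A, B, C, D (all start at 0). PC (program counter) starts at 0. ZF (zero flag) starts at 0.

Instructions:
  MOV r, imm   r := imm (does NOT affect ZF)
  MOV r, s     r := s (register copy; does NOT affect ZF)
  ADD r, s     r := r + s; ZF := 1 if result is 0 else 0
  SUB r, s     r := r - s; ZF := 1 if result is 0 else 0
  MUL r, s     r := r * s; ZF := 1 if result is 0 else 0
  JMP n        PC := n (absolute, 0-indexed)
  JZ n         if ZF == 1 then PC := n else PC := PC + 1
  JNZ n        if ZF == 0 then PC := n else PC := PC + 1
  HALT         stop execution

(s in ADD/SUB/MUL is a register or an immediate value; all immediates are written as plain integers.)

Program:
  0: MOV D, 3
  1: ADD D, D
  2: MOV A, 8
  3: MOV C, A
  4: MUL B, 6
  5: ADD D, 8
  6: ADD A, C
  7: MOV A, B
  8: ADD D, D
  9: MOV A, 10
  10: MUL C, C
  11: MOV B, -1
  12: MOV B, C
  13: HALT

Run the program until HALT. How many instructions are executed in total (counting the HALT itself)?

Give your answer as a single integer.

Step 1: PC=0 exec 'MOV D, 3'. After: A=0 B=0 C=0 D=3 ZF=0 PC=1
Step 2: PC=1 exec 'ADD D, D'. After: A=0 B=0 C=0 D=6 ZF=0 PC=2
Step 3: PC=2 exec 'MOV A, 8'. After: A=8 B=0 C=0 D=6 ZF=0 PC=3
Step 4: PC=3 exec 'MOV C, A'. After: A=8 B=0 C=8 D=6 ZF=0 PC=4
Step 5: PC=4 exec 'MUL B, 6'. After: A=8 B=0 C=8 D=6 ZF=1 PC=5
Step 6: PC=5 exec 'ADD D, 8'. After: A=8 B=0 C=8 D=14 ZF=0 PC=6
Step 7: PC=6 exec 'ADD A, C'. After: A=16 B=0 C=8 D=14 ZF=0 PC=7
Step 8: PC=7 exec 'MOV A, B'. After: A=0 B=0 C=8 D=14 ZF=0 PC=8
Step 9: PC=8 exec 'ADD D, D'. After: A=0 B=0 C=8 D=28 ZF=0 PC=9
Step 10: PC=9 exec 'MOV A, 10'. After: A=10 B=0 C=8 D=28 ZF=0 PC=10
Step 11: PC=10 exec 'MUL C, C'. After: A=10 B=0 C=64 D=28 ZF=0 PC=11
Step 12: PC=11 exec 'MOV B, -1'. After: A=10 B=-1 C=64 D=28 ZF=0 PC=12
Step 13: PC=12 exec 'MOV B, C'. After: A=10 B=64 C=64 D=28 ZF=0 PC=13
Step 14: PC=13 exec 'HALT'. After: A=10 B=64 C=64 D=28 ZF=0 PC=13 HALTED
Total instructions executed: 14

Answer: 14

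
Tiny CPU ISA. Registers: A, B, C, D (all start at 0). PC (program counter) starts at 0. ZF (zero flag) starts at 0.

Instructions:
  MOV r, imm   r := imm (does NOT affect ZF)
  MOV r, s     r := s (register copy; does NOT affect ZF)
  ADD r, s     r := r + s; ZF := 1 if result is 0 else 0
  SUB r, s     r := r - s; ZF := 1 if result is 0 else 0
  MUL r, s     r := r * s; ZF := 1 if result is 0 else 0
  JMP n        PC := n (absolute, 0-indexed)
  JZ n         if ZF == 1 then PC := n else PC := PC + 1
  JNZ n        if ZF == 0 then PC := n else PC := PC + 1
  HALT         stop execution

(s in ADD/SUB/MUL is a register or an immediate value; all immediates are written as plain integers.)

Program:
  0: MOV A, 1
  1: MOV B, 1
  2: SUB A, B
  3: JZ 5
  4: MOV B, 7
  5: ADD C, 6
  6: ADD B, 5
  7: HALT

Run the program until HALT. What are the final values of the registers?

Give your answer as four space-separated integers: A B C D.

Answer: 0 6 6 0

Derivation:
Step 1: PC=0 exec 'MOV A, 1'. After: A=1 B=0 C=0 D=0 ZF=0 PC=1
Step 2: PC=1 exec 'MOV B, 1'. After: A=1 B=1 C=0 D=0 ZF=0 PC=2
Step 3: PC=2 exec 'SUB A, B'. After: A=0 B=1 C=0 D=0 ZF=1 PC=3
Step 4: PC=3 exec 'JZ 5'. After: A=0 B=1 C=0 D=0 ZF=1 PC=5
Step 5: PC=5 exec 'ADD C, 6'. After: A=0 B=1 C=6 D=0 ZF=0 PC=6
Step 6: PC=6 exec 'ADD B, 5'. After: A=0 B=6 C=6 D=0 ZF=0 PC=7
Step 7: PC=7 exec 'HALT'. After: A=0 B=6 C=6 D=0 ZF=0 PC=7 HALTED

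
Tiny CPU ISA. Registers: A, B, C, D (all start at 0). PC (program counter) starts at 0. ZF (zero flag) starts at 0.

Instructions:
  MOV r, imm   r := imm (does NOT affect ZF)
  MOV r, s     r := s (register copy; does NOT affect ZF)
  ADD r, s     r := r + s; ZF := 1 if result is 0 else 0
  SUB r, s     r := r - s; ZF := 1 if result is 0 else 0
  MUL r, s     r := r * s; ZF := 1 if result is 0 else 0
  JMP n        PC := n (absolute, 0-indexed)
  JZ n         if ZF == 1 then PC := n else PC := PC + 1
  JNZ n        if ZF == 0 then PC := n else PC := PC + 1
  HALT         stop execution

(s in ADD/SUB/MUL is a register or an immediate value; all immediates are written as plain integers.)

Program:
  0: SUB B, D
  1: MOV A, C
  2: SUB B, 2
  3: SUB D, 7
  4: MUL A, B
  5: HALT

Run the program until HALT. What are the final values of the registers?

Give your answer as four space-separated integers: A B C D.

Step 1: PC=0 exec 'SUB B, D'. After: A=0 B=0 C=0 D=0 ZF=1 PC=1
Step 2: PC=1 exec 'MOV A, C'. After: A=0 B=0 C=0 D=0 ZF=1 PC=2
Step 3: PC=2 exec 'SUB B, 2'. After: A=0 B=-2 C=0 D=0 ZF=0 PC=3
Step 4: PC=3 exec 'SUB D, 7'. After: A=0 B=-2 C=0 D=-7 ZF=0 PC=4
Step 5: PC=4 exec 'MUL A, B'. After: A=0 B=-2 C=0 D=-7 ZF=1 PC=5
Step 6: PC=5 exec 'HALT'. After: A=0 B=-2 C=0 D=-7 ZF=1 PC=5 HALTED

Answer: 0 -2 0 -7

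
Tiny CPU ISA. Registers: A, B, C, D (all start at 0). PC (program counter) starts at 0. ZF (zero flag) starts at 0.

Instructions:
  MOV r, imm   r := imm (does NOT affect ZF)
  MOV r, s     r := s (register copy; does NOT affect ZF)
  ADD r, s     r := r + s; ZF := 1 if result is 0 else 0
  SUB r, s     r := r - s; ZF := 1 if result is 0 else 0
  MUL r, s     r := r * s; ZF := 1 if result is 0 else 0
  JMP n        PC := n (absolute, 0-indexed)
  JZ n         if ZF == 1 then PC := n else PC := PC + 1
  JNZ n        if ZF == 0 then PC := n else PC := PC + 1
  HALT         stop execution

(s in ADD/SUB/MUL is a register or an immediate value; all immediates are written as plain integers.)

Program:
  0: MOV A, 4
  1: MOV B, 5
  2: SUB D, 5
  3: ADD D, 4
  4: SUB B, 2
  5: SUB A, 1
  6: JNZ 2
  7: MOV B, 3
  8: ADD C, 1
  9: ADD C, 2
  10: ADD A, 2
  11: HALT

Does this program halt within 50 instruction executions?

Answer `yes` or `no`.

Step 1: PC=0 exec 'MOV A, 4'. After: A=4 B=0 C=0 D=0 ZF=0 PC=1
Step 2: PC=1 exec 'MOV B, 5'. After: A=4 B=5 C=0 D=0 ZF=0 PC=2
Step 3: PC=2 exec 'SUB D, 5'. After: A=4 B=5 C=0 D=-5 ZF=0 PC=3
Step 4: PC=3 exec 'ADD D, 4'. After: A=4 B=5 C=0 D=-1 ZF=0 PC=4
Step 5: PC=4 exec 'SUB B, 2'. After: A=4 B=3 C=0 D=-1 ZF=0 PC=5
Step 6: PC=5 exec 'SUB A, 1'. After: A=3 B=3 C=0 D=-1 ZF=0 PC=6
Step 7: PC=6 exec 'JNZ 2'. After: A=3 B=3 C=0 D=-1 ZF=0 PC=2
Step 8: PC=2 exec 'SUB D, 5'. After: A=3 B=3 C=0 D=-6 ZF=0 PC=3
Step 9: PC=3 exec 'ADD D, 4'. After: A=3 B=3 C=0 D=-2 ZF=0 PC=4
Step 10: PC=4 exec 'SUB B, 2'. After: A=3 B=1 C=0 D=-2 ZF=0 PC=5
Step 11: PC=5 exec 'SUB A, 1'. After: A=2 B=1 C=0 D=-2 ZF=0 PC=6
Step 12: PC=6 exec 'JNZ 2'. After: A=2 B=1 C=0 D=-2 ZF=0 PC=2
Step 13: PC=2 exec 'SUB D, 5'. After: A=2 B=1 C=0 D=-7 ZF=0 PC=3
Step 14: PC=3 exec 'ADD D, 4'. After: A=2 B=1 C=0 D=-3 ZF=0 PC=4
Step 15: PC=4 exec 'SUB B, 2'. After: A=2 B=-1 C=0 D=-3 ZF=0 PC=5
Step 16: PC=5 exec 'SUB A, 1'. After: A=1 B=-1 C=0 D=-3 ZF=0 PC=6
Step 17: PC=6 exec 'JNZ 2'. After: A=1 B=-1 C=0 D=-3 ZF=0 PC=2
Step 18: PC=2 exec 'SUB D, 5'. After: A=1 B=-1 C=0 D=-8 ZF=0 PC=3
Step 19: PC=3 exec 'ADD D, 4'. After: A=1 B=-1 C=0 D=-4 ZF=0 PC=4
Step 20: PC=4 exec 'SUB B, 2'. After: A=1 B=-3 C=0 D=-4 ZF=0 PC=5
Step 21: PC=5 exec 'SUB A, 1'. After: A=0 B=-3 C=0 D=-4 ZF=1 PC=6
Step 22: PC=6 exec 'JNZ 2'. After: A=0 B=-3 C=0 D=-4 ZF=1 PC=7
Step 23: PC=7 exec 'MOV B, 3'. After: A=0 B=3 C=0 D=-4 ZF=1 PC=8
Step 24: PC=8 exec 'ADD C, 1'. After: A=0 B=3 C=1 D=-4 ZF=0 PC=9
Step 25: PC=9 exec 'ADD C, 2'. After: A=0 B=3 C=3 D=-4 ZF=0 PC=10
Step 26: PC=10 exec 'ADD A, 2'. After: A=2 B=3 C=3 D=-4 ZF=0 PC=11
Step 27: PC=11 exec 'HALT'. After: A=2 B=3 C=3 D=-4 ZF=0 PC=11 HALTED

Answer: yes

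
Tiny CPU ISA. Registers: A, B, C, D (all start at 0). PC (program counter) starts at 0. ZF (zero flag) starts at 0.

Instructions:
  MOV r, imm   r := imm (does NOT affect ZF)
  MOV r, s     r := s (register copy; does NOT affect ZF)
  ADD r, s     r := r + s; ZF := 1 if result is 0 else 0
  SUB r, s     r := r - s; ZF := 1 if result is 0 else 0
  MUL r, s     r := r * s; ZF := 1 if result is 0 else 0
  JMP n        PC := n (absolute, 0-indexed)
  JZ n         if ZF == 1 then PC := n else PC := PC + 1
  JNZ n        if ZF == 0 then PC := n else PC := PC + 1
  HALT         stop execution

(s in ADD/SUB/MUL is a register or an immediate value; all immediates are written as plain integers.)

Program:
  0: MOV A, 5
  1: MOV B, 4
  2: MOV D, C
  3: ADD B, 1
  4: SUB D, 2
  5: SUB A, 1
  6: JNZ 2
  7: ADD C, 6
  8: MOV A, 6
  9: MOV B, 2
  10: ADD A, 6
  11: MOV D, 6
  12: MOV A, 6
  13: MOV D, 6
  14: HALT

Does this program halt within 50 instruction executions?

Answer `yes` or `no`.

Answer: yes

Derivation:
Step 1: PC=0 exec 'MOV A, 5'. After: A=5 B=0 C=0 D=0 ZF=0 PC=1
Step 2: PC=1 exec 'MOV B, 4'. After: A=5 B=4 C=0 D=0 ZF=0 PC=2
Step 3: PC=2 exec 'MOV D, C'. After: A=5 B=4 C=0 D=0 ZF=0 PC=3
Step 4: PC=3 exec 'ADD B, 1'. After: A=5 B=5 C=0 D=0 ZF=0 PC=4
Step 5: PC=4 exec 'SUB D, 2'. After: A=5 B=5 C=0 D=-2 ZF=0 PC=5
Step 6: PC=5 exec 'SUB A, 1'. After: A=4 B=5 C=0 D=-2 ZF=0 PC=6
Step 7: PC=6 exec 'JNZ 2'. After: A=4 B=5 C=0 D=-2 ZF=0 PC=2
Step 8: PC=2 exec 'MOV D, C'. After: A=4 B=5 C=0 D=0 ZF=0 PC=3
Step 9: PC=3 exec 'ADD B, 1'. After: A=4 B=6 C=0 D=0 ZF=0 PC=4
Step 10: PC=4 exec 'SUB D, 2'. After: A=4 B=6 C=0 D=-2 ZF=0 PC=5
Step 11: PC=5 exec 'SUB A, 1'. After: A=3 B=6 C=0 D=-2 ZF=0 PC=6
Step 12: PC=6 exec 'JNZ 2'. After: A=3 B=6 C=0 D=-2 ZF=0 PC=2
Step 13: PC=2 exec 'MOV D, C'. After: A=3 B=6 C=0 D=0 ZF=0 PC=3
Step 14: PC=3 exec 'ADD B, 1'. After: A=3 B=7 C=0 D=0 ZF=0 PC=4
Step 15: PC=4 exec 'SUB D, 2'. After: A=3 B=7 C=0 D=-2 ZF=0 PC=5
Step 16: PC=5 exec 'SUB A, 1'. After: A=2 B=7 C=0 D=-2 ZF=0 PC=6
Step 17: PC=6 exec 'JNZ 2'. After: A=2 B=7 C=0 D=-2 ZF=0 PC=2
Step 18: PC=2 exec 'MOV D, C'. After: A=2 B=7 C=0 D=0 ZF=0 PC=3
Step 19: PC=3 exec 'ADD B, 1'. After: A=2 B=8 C=0 D=0 ZF=0 PC=4
Step 20: PC=4 exec 'SUB D, 2'. After: A=2 B=8 C=0 D=-2 ZF=0 PC=5
Step 21: PC=5 exec 'SUB A, 1'. After: A=1 B=8 C=0 D=-2 ZF=0 PC=6
Step 22: PC=6 exec 'JNZ 2'. After: A=1 B=8 C=0 D=-2 ZF=0 PC=2
Step 23: PC=2 exec 'MOV D, C'. After: A=1 B=8 C=0 D=0 ZF=0 PC=3
Step 24: PC=3 exec 'ADD B, 1'. After: A=1 B=9 C=0 D=0 ZF=0 PC=4
Step 25: PC=4 exec 'SUB D, 2'. After: A=1 B=9 C=0 D=-2 ZF=0 PC=5
Step 26: PC=5 exec 'SUB A, 1'. After: A=0 B=9 C=0 D=-2 ZF=1 PC=6
Step 27: PC=6 exec 'JNZ 2'. After: A=0 B=9 C=0 D=-2 ZF=1 PC=7
Step 28: PC=7 exec 'ADD C, 6'. After: A=0 B=9 C=6 D=-2 ZF=0 PC=8
Step 29: PC=8 exec 'MOV A, 6'. After: A=6 B=9 C=6 D=-2 ZF=0 PC=9
Step 30: PC=9 exec 'MOV B, 2'. After: A=6 B=2 C=6 D=-2 ZF=0 PC=10
Step 31: PC=10 exec 'ADD A, 6'. After: A=12 B=2 C=6 D=-2 ZF=0 PC=11
Step 32: PC=11 exec 'MOV D, 6'. After: A=12 B=2 C=6 D=6 ZF=0 PC=12
Step 33: PC=12 exec 'MOV A, 6'. After: A=6 B=2 C=6 D=6 ZF=0 PC=13
Step 34: PC=13 exec 'MOV D, 6'. After: A=6 B=2 C=6 D=6 ZF=0 PC=14
Step 35: PC=14 exec 'HALT'. After: A=6 B=2 C=6 D=6 ZF=0 PC=14 HALTED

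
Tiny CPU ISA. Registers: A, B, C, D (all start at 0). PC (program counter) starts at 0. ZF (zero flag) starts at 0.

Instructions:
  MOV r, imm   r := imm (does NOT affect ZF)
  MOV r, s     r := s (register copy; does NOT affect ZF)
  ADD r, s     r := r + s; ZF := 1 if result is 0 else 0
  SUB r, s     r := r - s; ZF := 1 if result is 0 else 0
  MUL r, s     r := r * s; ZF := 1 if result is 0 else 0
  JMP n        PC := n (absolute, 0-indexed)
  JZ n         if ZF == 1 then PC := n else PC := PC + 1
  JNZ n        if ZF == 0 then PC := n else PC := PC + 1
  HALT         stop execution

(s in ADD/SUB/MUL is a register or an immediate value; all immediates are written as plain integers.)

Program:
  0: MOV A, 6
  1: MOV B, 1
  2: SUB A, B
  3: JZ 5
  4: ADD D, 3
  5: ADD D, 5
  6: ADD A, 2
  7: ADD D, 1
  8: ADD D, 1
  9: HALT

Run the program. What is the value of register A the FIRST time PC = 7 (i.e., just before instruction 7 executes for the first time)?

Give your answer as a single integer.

Step 1: PC=0 exec 'MOV A, 6'. After: A=6 B=0 C=0 D=0 ZF=0 PC=1
Step 2: PC=1 exec 'MOV B, 1'. After: A=6 B=1 C=0 D=0 ZF=0 PC=2
Step 3: PC=2 exec 'SUB A, B'. After: A=5 B=1 C=0 D=0 ZF=0 PC=3
Step 4: PC=3 exec 'JZ 5'. After: A=5 B=1 C=0 D=0 ZF=0 PC=4
Step 5: PC=4 exec 'ADD D, 3'. After: A=5 B=1 C=0 D=3 ZF=0 PC=5
Step 6: PC=5 exec 'ADD D, 5'. After: A=5 B=1 C=0 D=8 ZF=0 PC=6
Step 7: PC=6 exec 'ADD A, 2'. After: A=7 B=1 C=0 D=8 ZF=0 PC=7
First time PC=7: A=7

7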